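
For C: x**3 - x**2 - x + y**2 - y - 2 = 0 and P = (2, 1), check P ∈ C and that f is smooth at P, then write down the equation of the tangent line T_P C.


Tangent line at P: 7*x + y - 15 = 0.

Step 1: f(2, 1) = 0, so P lies on C.
Step 2: partial derivatives
  f_x(x, y) = 3*x**2 - 2*x - 1, f_y(x, y) = 2*y - 1.
  f_x(P) = 7, f_y(P) = 1 (gradient nonzero, so P is smooth).
Step 3: tangent line at P: 7·(x − 2) + 1·(y − 1) = 0.
Expanding: 7*x + y - 15 = 0.


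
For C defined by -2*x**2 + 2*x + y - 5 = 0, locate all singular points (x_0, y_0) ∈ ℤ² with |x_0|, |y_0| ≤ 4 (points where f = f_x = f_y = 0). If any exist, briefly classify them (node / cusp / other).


No singular points in the scanned grid; C is smooth there.

Compute partial derivatives:
  f_x = 2 - 4*x.
  f_y = 1.
f_y = 1 is a nonzero constant, so f_y never vanishes: no point (x, y) can satisfy f = f_x = f_y = 0. In particular no (x, y) ∈ {−4, ..., 4}² is singular; the curve is smooth.


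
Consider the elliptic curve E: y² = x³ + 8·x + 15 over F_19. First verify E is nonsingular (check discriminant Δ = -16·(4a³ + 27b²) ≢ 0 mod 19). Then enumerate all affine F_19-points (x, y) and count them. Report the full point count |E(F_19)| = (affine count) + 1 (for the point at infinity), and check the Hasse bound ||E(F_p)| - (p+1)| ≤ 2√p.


Affine points = {(1, 9), (1, 10), (2, 1), (2, 18), (3, 3), (3, 16), (4, 4), (4, 15), (5, 3), (5, 16), (11, 3), (11, 16), (13, 6), (13, 13), (18, 5), (18, 14)}; affine count = 16; |E(F_19)| = 17.

Discriminant check: Δ ∝ 4a³ + 27b² = 4·8³ + 27·15² = 4·512 + 27·225 ≡ 10 (mod 19). Nonzero ⇒ E is nonsingular.
For each x ∈ F_19, compute rhs = x³ + 8·x + 15 mod 19, then count y ∈ F_19 with y² ≡ rhs.
  x = 0: rhs = 15, matching y values: none (0 points).
  x = 1: rhs = 5, matching y values: 9, 10 (2 points).
  x = 2: rhs = 1, matching y values: 1, 18 (2 points).
  x = 3: rhs = 9, matching y values: 3, 16 (2 points).
  x = 4: rhs = 16, matching y values: 4, 15 (2 points).
  x = 5: rhs = 9, matching y values: 3, 16 (2 points).
  x = 6: rhs = 13, matching y values: none (0 points).
  x = 7: rhs = 15, matching y values: none (0 points).
  x = 8: rhs = 2, matching y values: none (0 points).
  x = 9: rhs = 18, matching y values: none (0 points).
  x = 10: rhs = 12, matching y values: none (0 points).
  x = 11: rhs = 9, matching y values: 3, 16 (2 points).
  x = 12: rhs = 15, matching y values: none (0 points).
  x = 13: rhs = 17, matching y values: 6, 13 (2 points).
  x = 14: rhs = 2, matching y values: none (0 points).
  x = 15: rhs = 14, matching y values: none (0 points).
  x = 16: rhs = 2, matching y values: none (0 points).
  x = 17: rhs = 10, matching y values: none (0 points).
  x = 18: rhs = 6, matching y values: 5, 14 (2 points).
Total affine count: 16.
Full point count |E(F_19)| = 16 + 1 = 17.
Hasse bound: |17 − (19+1)| = |-3| = 3 ≤ 2√19 ≈ 8.7178 ✓.


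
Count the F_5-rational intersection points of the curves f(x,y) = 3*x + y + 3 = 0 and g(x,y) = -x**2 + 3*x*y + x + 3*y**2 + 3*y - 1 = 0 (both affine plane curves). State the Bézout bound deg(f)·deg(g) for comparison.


Common zeros: ∅; count = 0; Bézout bound = 2.

deg(f) = 1, deg(g) = 2, so Bézout bound = 2.
Scan x ∈ F_5. For each x, list the y ∈ F_5 with f(x, y) ≡ 0 and those with g(x, y) ≡ 0 (mod 5); the common zeros in that column are the intersection.
  x = 0: f ≡ 0 at y ∈ {2}; g ≡ 0 at y ∈ {1, 3}; common: ∅.
  x = 1: f ≡ 0 at y ∈ {4}; g ≡ 0 at y ∈ ∅; common: ∅.
  x = 2: f ≡ 0 at y ∈ {1}; g ≡ 0 at y ∈ ∅; common: ∅.
  x = 3: f ≡ 0 at y ∈ {3}; g ≡ 0 at y ∈ ∅; common: ∅.
  x = 4: f ≡ 0 at y ∈ {0}; g ≡ 0 at y ∈ {1, 4}; common: ∅.
Collecting: common zeros = ∅, so the count is 0.
Comparison with the Bézout bound: 0 ≤ 2 = deg(f)·deg(g), as expected for curves with no common component (the affine F_5-count falls short of the bound because intersections may lie at infinity, over extension fields, or carry multiplicity).


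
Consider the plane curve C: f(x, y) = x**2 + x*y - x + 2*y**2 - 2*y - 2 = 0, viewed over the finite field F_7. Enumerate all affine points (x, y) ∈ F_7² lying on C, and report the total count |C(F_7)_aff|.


Affine F_7-points: {(2, 0), (3, 1), (3, 2), (4, 1), (4, 5), (6, 0), (6, 5)}; count = 7.

For each of the 49 pairs (x, y) ∈ F_7², evaluate f(x, y) mod 7. Record the zeros.
  x = 0: [0↦5, 1↦5, 2↦2, 3↦3, 4↦1, 5↦3, 6↦2]  zeros at y ∈ ∅
  x = 1: [0↦5, 1↦6, 2↦4, 3↦6, 4↦5, 5↦1, 6↦1]  zeros at y ∈ ∅
  x = 2: [0↦0, 1↦2, 2↦1, 3↦4, 4↦4, 5↦1, 6↦2]  zeros at y ∈ {0}
  x = 3: [0↦4, 1↦0, 2↦0, 3↦4, 4↦5, 5↦3, 6↦5]  zeros at y ∈ {1, 2}
  x = 4: [0↦3, 1↦0, 2↦1, 3↦6, 4↦1, 5↦0, 6↦3]  zeros at y ∈ {1, 5}
  x = 5: [0↦4, 1↦2, 2↦4, 3↦3, 4↦6, 5↦6, 6↦3]  zeros at y ∈ ∅
  x = 6: [0↦0, 1↦6, 2↦2, 3↦2, 4↦6, 5↦0, 6↦5]  zeros at y ∈ {0, 5}
Collecting zeros: affine points = {(2, 0), (3, 1), (3, 2), (4, 1), (4, 5), (6, 0), (6, 5)}.
Total count |C(F_7)_aff| = 7.


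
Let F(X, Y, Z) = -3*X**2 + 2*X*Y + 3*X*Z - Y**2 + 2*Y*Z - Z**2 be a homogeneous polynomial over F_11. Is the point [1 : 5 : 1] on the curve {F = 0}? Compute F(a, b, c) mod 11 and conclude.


F(1,5,1) ≡ 5 (mod 11); P is NOT on the curve.

Evaluate F(1, 5, 1) term-by-term (mod 11).
  -3*X**2 ↦ -3·1·1·1 = -3
  2*X*Y ↦ 2·1·5·1 = 10
  3*X*Z ↦ 3·1·1·1 = 3
  -Y**2 ↦ -1·1·25·1 = -25
  2*Y*Z ↦ 2·1·5·1 = 10
  -Z**2 ↦ -1·1·1·1 = -1
Sum: F(1, 5, 1) = (-3) + (10) + (3) + (-25) + (10) + (-1) = -6.
Reducing mod 11: -6 ≡ 5 (mod 11).
Since F(a, b, c) ≡ 5 ≠ 0 (mod 11), P does NOT lie on the curve.


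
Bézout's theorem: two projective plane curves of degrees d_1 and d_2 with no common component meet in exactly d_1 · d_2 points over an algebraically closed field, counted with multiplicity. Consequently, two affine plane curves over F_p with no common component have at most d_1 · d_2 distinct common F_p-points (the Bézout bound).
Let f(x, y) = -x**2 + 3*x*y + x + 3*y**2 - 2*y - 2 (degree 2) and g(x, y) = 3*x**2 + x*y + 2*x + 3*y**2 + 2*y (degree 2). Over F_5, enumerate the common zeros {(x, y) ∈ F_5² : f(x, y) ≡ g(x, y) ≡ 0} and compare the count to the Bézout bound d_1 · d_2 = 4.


Common zeros: {(1, 4), (2, 3), (2, 4), (3, 3)}; count = 4; Bézout bound = 4.

deg(f) = 2, deg(g) = 2, so Bézout bound = 4.
Scan x ∈ F_5. For each x, list the y ∈ F_5 with f(x, y) ≡ 0 and those with g(x, y) ≡ 0 (mod 5); the common zeros in that column are the intersection.
  x = 0: f ≡ 0 at y ∈ ∅; g ≡ 0 at y ∈ {0, 1}; common: ∅.
  x = 1: f ≡ 0 at y ∈ {4}; g ≡ 0 at y ∈ {0, 4}; common: {4}.
  x = 2: f ≡ 0 at y ∈ {3, 4}; g ≡ 0 at y ∈ {3, 4}; common: {3, 4}.
  x = 3: f ≡ 0 at y ∈ {3}; g ≡ 0 at y ∈ {2, 3}; common: {3}.
  x = 4: f ≡ 0 at y ∈ ∅; g ≡ 0 at y ∈ {1, 2}; common: ∅.
Collecting: common zeros = {(1, 4), (2, 3), (2, 4), (3, 3)}, so the count is 4.
Comparison with the Bézout bound: 4 ≤ 4 = deg(f)·deg(g), as expected for curves with no common component (the bound is attained).


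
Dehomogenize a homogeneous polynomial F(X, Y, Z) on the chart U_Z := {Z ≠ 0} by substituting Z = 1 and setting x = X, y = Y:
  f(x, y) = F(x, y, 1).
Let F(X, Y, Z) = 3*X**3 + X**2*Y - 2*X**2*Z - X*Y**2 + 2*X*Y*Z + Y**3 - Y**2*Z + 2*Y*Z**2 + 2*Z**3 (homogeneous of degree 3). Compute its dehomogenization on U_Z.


f(x, y) = 3*x**3 + x**2*y - 2*x**2 - x*y**2 + 2*x*y + y**3 - y**2 + 2*y + 2

On U_Z we set Z = 1. Each monomial c·X^i·Y^j·Z^k in F becomes c·x^i·y^j·1^k = c·x^i·y^j.
Substituting Z = 1: F(X, Y, 1) = 3*x**3 + x**2*y - 2*x**2 - x*y**2 + 2*x*y + y**3 - y**2 + 2*y + 2.
Note: deg(f) ≤ deg(F) = 3; strict inequality happens when F is divisible by Z (lost terms).


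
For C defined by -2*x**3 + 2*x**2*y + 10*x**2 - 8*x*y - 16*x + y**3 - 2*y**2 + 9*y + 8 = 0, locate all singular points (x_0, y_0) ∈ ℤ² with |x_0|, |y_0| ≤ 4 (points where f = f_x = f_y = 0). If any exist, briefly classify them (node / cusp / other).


Singular points: {(2, 1)}; classification: cusp.

Compute partial derivatives:
  f_x = -6*x**2 + 4*x*y + 20*x - 8*y - 16.
  f_y = 2*x**2 - 8*x + 3*y**2 - 4*y + 9.
Scan x_0 ∈ {−4, ..., 4}. For each x_0, f_y(x_0, y) is a polynomial in y; find its integer roots y ∈ {−4, ..., 4}, then test f_x and f at those candidates.
  x = -4: f_y(-4, y) = 3*y**2 - 4*y + 73; no integer root y with |y| ≤ 4.
  x = -3: f_y(-3, y) = 3*y**2 - 4*y + 51; no integer root y with |y| ≤ 4.
  x = -2: f_y(-2, y) = 3*y**2 - 4*y + 33; no integer root y with |y| ≤ 4.
  x = -1: f_y(-1, y) = 3*y**2 - 4*y + 19; no integer root y with |y| ≤ 4.
  x = 0: f_y(0, y) = 3*y**2 - 4*y + 9; no integer root y with |y| ≤ 4.
  x = 1: f_y(1, y) = 3*y**2 - 4*y + 3; no integer root y with |y| ≤ 4.
  x = 2: f_y(2, y) = 3*y**2 - 4*y + 1; vanishes at y ∈ {1}. (2, 1): f_x = 0, f = 0 — SINGULAR.
  x = 3: f_y(3, y) = 3*y**2 - 4*y + 3; no integer root y with |y| ≤ 4.
  x = 4: f_y(4, y) = 3*y**2 - 4*y + 9; no integer root y with |y| ≤ 4.
Only singular point on the grid: (2, 1).
Classify: substitute x = 2 + u, y = 1 + v and expand: f = -2*u**3 + 2*u**2*v + v**3 + v**2.
No constant or linear terms (consistent with a singular point). Quadratic part: v**2. Cubic part: -2*u**3 + 2*u**2*v + v**3.
The quadratic part v**2 is a perfect square, so there is a single (double) tangent line v = 0, i.e. y = 1. Restricting the cubic part to that line (v = 0) leaves -2*u**3 ≠ 0, so f is not divisible by v and the branch is v² ≈ 2*u**3 to lowest order — this is a cusp.
Classification: cusp.


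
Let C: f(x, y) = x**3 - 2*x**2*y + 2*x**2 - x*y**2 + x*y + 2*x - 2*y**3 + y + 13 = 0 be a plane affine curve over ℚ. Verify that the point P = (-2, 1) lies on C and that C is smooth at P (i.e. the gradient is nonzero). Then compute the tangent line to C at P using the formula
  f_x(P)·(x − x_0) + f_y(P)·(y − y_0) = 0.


Tangent line at P: 14*x - 11*y + 39 = 0.

Step 1: f(-2, 1) = 0, so P lies on C.
Step 2: partial derivatives
  f_x(x, y) = 3*x**2 - 4*x*y + 4*x - y**2 + y + 2, f_y(x, y) = -2*x**2 - 2*x*y + x - 6*y**2 + 1.
  f_x(P) = 14, f_y(P) = -11 (gradient nonzero, so P is smooth).
Step 3: tangent line at P: 14·(x − -2) + -11·(y − 1) = 0.
Expanding: 14*x - 11*y + 39 = 0.


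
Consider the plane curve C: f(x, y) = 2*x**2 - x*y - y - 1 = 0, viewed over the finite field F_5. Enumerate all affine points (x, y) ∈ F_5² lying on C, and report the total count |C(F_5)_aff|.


Affine F_5-points: {(0, 4), (1, 3), (2, 4), (3, 3)}; count = 4.

For each of the 25 pairs (x, y) ∈ F_5², evaluate f(x, y) mod 5. Record the zeros.
  x = 0: [0↦4, 1↦3, 2↦2, 3↦1, 4↦0]  zeros at y ∈ {4}
  x = 1: [0↦1, 1↦4, 2↦2, 3↦0, 4↦3]  zeros at y ∈ {3}
  x = 2: [0↦2, 1↦4, 2↦1, 3↦3, 4↦0]  zeros at y ∈ {4}
  x = 3: [0↦2, 1↦3, 2↦4, 3↦0, 4↦1]  zeros at y ∈ {3}
  x = 4: [0↦1, 1↦1, 2↦1, 3↦1, 4↦1]  zeros at y ∈ ∅
Collecting zeros: affine points = {(0, 4), (1, 3), (2, 4), (3, 3)}.
Total count |C(F_5)_aff| = 4.


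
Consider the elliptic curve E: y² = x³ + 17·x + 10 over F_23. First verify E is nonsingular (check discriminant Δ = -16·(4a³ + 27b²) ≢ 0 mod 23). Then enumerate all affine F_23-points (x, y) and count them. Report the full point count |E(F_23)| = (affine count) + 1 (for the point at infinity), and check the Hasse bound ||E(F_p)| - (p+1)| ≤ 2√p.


Affine points = {(2, 11), (2, 12), (4, 2), (4, 21), (5, 6), (5, 17), (6, 11), (6, 12), (7, 9), (7, 14), (9, 8), (9, 15), (13, 6), (13, 17), (14, 5), (14, 18), (15, 11), (15, 12), (16, 10), (16, 13), (19, 4), (19, 19), (20, 1), (20, 22)}; affine count = 24; |E(F_23)| = 25.

Discriminant check: Δ ∝ 4a³ + 27b² = 4·17³ + 27·10² = 4·4913 + 27·100 ≡ 19 (mod 23). Nonzero ⇒ E is nonsingular.
For each x ∈ F_23, compute rhs = x³ + 17·x + 10 mod 23, then count y ∈ F_23 with y² ≡ rhs.
  x = 0: rhs = 10, matching y values: none (0 points).
  x = 1: rhs = 5, matching y values: none (0 points).
  x = 2: rhs = 6, matching y values: 11, 12 (2 points).
  x = 3: rhs = 19, matching y values: none (0 points).
  x = 4: rhs = 4, matching y values: 2, 21 (2 points).
  x = 5: rhs = 13, matching y values: 6, 17 (2 points).
  x = 6: rhs = 6, matching y values: 11, 12 (2 points).
  x = 7: rhs = 12, matching y values: 9, 14 (2 points).
  x = 8: rhs = 14, matching y values: none (0 points).
  x = 9: rhs = 18, matching y values: 8, 15 (2 points).
  x = 10: rhs = 7, matching y values: none (0 points).
  x = 11: rhs = 10, matching y values: none (0 points).
  x = 12: rhs = 10, matching y values: none (0 points).
  x = 13: rhs = 13, matching y values: 6, 17 (2 points).
  x = 14: rhs = 2, matching y values: 5, 18 (2 points).
  x = 15: rhs = 6, matching y values: 11, 12 (2 points).
  x = 16: rhs = 8, matching y values: 10, 13 (2 points).
  x = 17: rhs = 14, matching y values: none (0 points).
  x = 18: rhs = 7, matching y values: none (0 points).
  x = 19: rhs = 16, matching y values: 4, 19 (2 points).
  x = 20: rhs = 1, matching y values: 1, 22 (2 points).
  x = 21: rhs = 14, matching y values: none (0 points).
  x = 22: rhs = 15, matching y values: none (0 points).
Total affine count: 24.
Full point count |E(F_23)| = 24 + 1 = 25.
Hasse bound: |25 − (23+1)| = |1| = 1 ≤ 2√23 ≈ 9.5917 ✓.


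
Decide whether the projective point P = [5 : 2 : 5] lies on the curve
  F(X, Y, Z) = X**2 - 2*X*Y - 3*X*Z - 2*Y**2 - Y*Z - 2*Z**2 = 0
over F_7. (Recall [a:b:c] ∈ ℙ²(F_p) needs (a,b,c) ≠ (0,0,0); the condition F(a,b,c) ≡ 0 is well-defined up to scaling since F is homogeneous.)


F(5,2,5) ≡ 2 (mod 7); P is NOT on the curve.

Evaluate F(5, 2, 5) term-by-term (mod 7).
  X**2 ↦ 1·25·1·1 = 25
  -2*X*Y ↦ -2·5·2·1 = -20
  -3*X*Z ↦ -3·5·1·5 = -75
  -2*Y**2 ↦ -2·1·4·1 = -8
  -Y*Z ↦ -1·1·2·5 = -10
  -2*Z**2 ↦ -2·1·1·25 = -50
Sum: F(5, 2, 5) = (25) + (-20) + (-75) + (-8) + (-10) + (-50) = -138.
Reducing mod 7: -138 ≡ 2 (mod 7).
Since F(a, b, c) ≡ 2 ≠ 0 (mod 7), P does NOT lie on the curve.


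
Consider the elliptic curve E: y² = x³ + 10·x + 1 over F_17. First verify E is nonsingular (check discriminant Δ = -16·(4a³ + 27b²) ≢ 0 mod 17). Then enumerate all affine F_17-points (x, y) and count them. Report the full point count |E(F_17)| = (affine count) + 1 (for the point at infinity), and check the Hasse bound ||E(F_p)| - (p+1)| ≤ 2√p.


Affine points = {(0, 1), (0, 16), (8, 7), (8, 10), (9, 2), (9, 15), (10, 8), (10, 9), (12, 8), (12, 9), (13, 4), (13, 13)}; affine count = 12; |E(F_17)| = 13.

Discriminant check: Δ ∝ 4a³ + 27b² = 4·10³ + 27·1² = 4·1000 + 27·1 ≡ 15 (mod 17). Nonzero ⇒ E is nonsingular.
For each x ∈ F_17, compute rhs = x³ + 10·x + 1 mod 17, then count y ∈ F_17 with y² ≡ rhs.
  x = 0: rhs = 1, matching y values: 1, 16 (2 points).
  x = 1: rhs = 12, matching y values: none (0 points).
  x = 2: rhs = 12, matching y values: none (0 points).
  x = 3: rhs = 7, matching y values: none (0 points).
  x = 4: rhs = 3, matching y values: none (0 points).
  x = 5: rhs = 6, matching y values: none (0 points).
  x = 6: rhs = 5, matching y values: none (0 points).
  x = 7: rhs = 6, matching y values: none (0 points).
  x = 8: rhs = 15, matching y values: 7, 10 (2 points).
  x = 9: rhs = 4, matching y values: 2, 15 (2 points).
  x = 10: rhs = 13, matching y values: 8, 9 (2 points).
  x = 11: rhs = 14, matching y values: none (0 points).
  x = 12: rhs = 13, matching y values: 8, 9 (2 points).
  x = 13: rhs = 16, matching y values: 4, 13 (2 points).
  x = 14: rhs = 12, matching y values: none (0 points).
  x = 15: rhs = 7, matching y values: none (0 points).
  x = 16: rhs = 7, matching y values: none (0 points).
Total affine count: 12.
Full point count |E(F_17)| = 12 + 1 = 13.
Hasse bound: |13 − (17+1)| = |-5| = 5 ≤ 2√17 ≈ 8.2462 ✓.


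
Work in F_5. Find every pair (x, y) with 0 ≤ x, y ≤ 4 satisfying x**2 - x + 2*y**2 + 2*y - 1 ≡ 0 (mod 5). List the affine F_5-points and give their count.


Affine F_5-points: {(2, 1), (2, 3), (3, 0), (3, 4), (4, 1), (4, 3)}; count = 6.

For each of the 25 pairs (x, y) ∈ F_5², evaluate f(x, y) mod 5. Record the zeros.
  x = 0: [0↦4, 1↦3, 2↦1, 3↦3, 4↦4]  zeros at y ∈ ∅
  x = 1: [0↦4, 1↦3, 2↦1, 3↦3, 4↦4]  zeros at y ∈ ∅
  x = 2: [0↦1, 1↦0, 2↦3, 3↦0, 4↦1]  zeros at y ∈ {1, 3}
  x = 3: [0↦0, 1↦4, 2↦2, 3↦4, 4↦0]  zeros at y ∈ {0, 4}
  x = 4: [0↦1, 1↦0, 2↦3, 3↦0, 4↦1]  zeros at y ∈ {1, 3}
Collecting zeros: affine points = {(2, 1), (2, 3), (3, 0), (3, 4), (4, 1), (4, 3)}.
Total count |C(F_5)_aff| = 6.


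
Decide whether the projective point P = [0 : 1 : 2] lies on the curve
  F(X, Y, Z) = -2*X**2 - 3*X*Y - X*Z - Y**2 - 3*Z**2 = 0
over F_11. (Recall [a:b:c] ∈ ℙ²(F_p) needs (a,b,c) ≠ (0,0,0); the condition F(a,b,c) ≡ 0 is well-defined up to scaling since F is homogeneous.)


F(0,1,2) ≡ 9 (mod 11); P is NOT on the curve.

Evaluate F(0, 1, 2) term-by-term (mod 11).
  -2*X**2 ↦ -2·0·1·1 = 0
  -3*X*Y ↦ -3·0·1·1 = 0
  -X*Z ↦ -1·0·1·2 = 0
  -Y**2 ↦ -1·1·1·1 = -1
  -3*Z**2 ↦ -3·1·1·4 = -12
Sum: F(0, 1, 2) = (0) + (0) + (0) + (-1) + (-12) = -13.
Reducing mod 11: -13 ≡ 9 (mod 11).
Since F(a, b, c) ≡ 9 ≠ 0 (mod 11), P does NOT lie on the curve.


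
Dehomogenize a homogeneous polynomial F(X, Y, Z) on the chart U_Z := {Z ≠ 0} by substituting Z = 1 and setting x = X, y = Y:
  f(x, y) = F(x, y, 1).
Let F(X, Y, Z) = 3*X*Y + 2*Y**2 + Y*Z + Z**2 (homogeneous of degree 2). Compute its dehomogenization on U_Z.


f(x, y) = 3*x*y + 2*y**2 + y + 1

On U_Z we set Z = 1. Each monomial c·X^i·Y^j·Z^k in F becomes c·x^i·y^j·1^k = c·x^i·y^j.
Substituting Z = 1: F(X, Y, 1) = 3*x*y + 2*y**2 + y + 1.
Note: deg(f) ≤ deg(F) = 2; strict inequality happens when F is divisible by Z (lost terms).


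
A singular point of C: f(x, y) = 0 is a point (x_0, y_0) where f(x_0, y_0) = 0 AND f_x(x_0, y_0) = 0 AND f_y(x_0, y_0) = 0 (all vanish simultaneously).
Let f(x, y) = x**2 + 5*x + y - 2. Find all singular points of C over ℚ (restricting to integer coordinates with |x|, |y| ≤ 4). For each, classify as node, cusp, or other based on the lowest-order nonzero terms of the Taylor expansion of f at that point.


No singular points in the scanned grid; C is smooth there.

Compute partial derivatives:
  f_x = 2*x + 5.
  f_y = 1.
f_y = 1 is a nonzero constant, so f_y never vanishes: no point (x, y) can satisfy f = f_x = f_y = 0. In particular no (x, y) ∈ {−4, ..., 4}² is singular; the curve is smooth.


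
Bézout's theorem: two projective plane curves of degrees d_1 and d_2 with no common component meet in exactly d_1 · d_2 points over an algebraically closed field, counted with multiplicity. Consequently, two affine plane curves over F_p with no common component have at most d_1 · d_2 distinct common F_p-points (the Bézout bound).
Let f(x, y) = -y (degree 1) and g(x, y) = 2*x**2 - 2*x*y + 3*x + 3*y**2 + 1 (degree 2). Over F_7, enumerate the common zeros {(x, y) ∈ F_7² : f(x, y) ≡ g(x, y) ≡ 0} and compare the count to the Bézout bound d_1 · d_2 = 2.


Common zeros: {(3, 0), (6, 0)}; count = 2; Bézout bound = 2.

deg(f) = 1, deg(g) = 2, so Bézout bound = 2.
Scan x ∈ F_7. For each x, list the y ∈ F_7 with f(x, y) ≡ 0 and those with g(x, y) ≡ 0 (mod 7); the common zeros in that column are the intersection.
  x = 0: f ≡ 0 at y ∈ {0}; g ≡ 0 at y ∈ {3, 4}; common: ∅.
  x = 1: f ≡ 0 at y ∈ {0}; g ≡ 0 at y ∈ {1, 2}; common: ∅.
  x = 2: f ≡ 0 at y ∈ {0}; g ≡ 0 at y ∈ {1, 5}; common: ∅.
  x = 3: f ≡ 0 at y ∈ {0}; g ≡ 0 at y ∈ {0, 2}; common: {0}.
  x = 4: f ≡ 0 at y ∈ {0}; g ≡ 0 at y ∈ {6}; common: ∅.
  x = 5: f ≡ 0 at y ∈ {0}; g ≡ 0 at y ∈ {3, 5}; common: ∅.
  x = 6: f ≡ 0 at y ∈ {0}; g ≡ 0 at y ∈ {0, 4}; common: {0}.
Collecting: common zeros = {(3, 0), (6, 0)}, so the count is 2.
Comparison with the Bézout bound: 2 ≤ 2 = deg(f)·deg(g), as expected for curves with no common component (the bound is attained).


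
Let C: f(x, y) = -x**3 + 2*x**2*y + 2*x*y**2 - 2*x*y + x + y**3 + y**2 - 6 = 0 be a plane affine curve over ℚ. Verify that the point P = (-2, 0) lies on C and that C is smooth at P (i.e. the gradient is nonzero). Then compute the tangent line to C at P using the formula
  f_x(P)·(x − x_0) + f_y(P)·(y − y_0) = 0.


Tangent line at P: -11*x + 12*y - 22 = 0.

Step 1: f(-2, 0) = 0, so P lies on C.
Step 2: partial derivatives
  f_x(x, y) = -3*x**2 + 4*x*y + 2*y**2 - 2*y + 1, f_y(x, y) = 2*x**2 + 4*x*y - 2*x + 3*y**2 + 2*y.
  f_x(P) = -11, f_y(P) = 12 (gradient nonzero, so P is smooth).
Step 3: tangent line at P: -11·(x − -2) + 12·(y − 0) = 0.
Expanding: -11*x + 12*y - 22 = 0.


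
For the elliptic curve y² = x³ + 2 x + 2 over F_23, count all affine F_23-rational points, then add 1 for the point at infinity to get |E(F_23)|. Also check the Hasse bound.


Affine points = {(0, 5), (0, 18), (3, 9), (3, 14), (6, 0), (8, 1), (8, 22), (9, 6), (9, 17), (12, 11), (12, 12), (15, 7), (15, 16), (16, 6), (16, 17), (17, 2), (17, 21), (21, 6), (21, 17)}; affine count = 19; |E(F_23)| = 20.

Discriminant check: Δ ∝ 4a³ + 27b² = 4·2³ + 27·2² = 4·8 + 27·4 ≡ 2 (mod 23). Nonzero ⇒ E is nonsingular.
For each x ∈ F_23, compute rhs = x³ + 2·x + 2 mod 23, then count y ∈ F_23 with y² ≡ rhs.
  x = 0: rhs = 2, matching y values: 5, 18 (2 points).
  x = 1: rhs = 5, matching y values: none (0 points).
  x = 2: rhs = 14, matching y values: none (0 points).
  x = 3: rhs = 12, matching y values: 9, 14 (2 points).
  x = 4: rhs = 5, matching y values: none (0 points).
  x = 5: rhs = 22, matching y values: none (0 points).
  x = 6: rhs = 0, matching y values: 0 (1 points).
  x = 7: rhs = 14, matching y values: none (0 points).
  x = 8: rhs = 1, matching y values: 1, 22 (2 points).
  x = 9: rhs = 13, matching y values: 6, 17 (2 points).
  x = 10: rhs = 10, matching y values: none (0 points).
  x = 11: rhs = 21, matching y values: none (0 points).
  x = 12: rhs = 6, matching y values: 11, 12 (2 points).
  x = 13: rhs = 17, matching y values: none (0 points).
  x = 14: rhs = 14, matching y values: none (0 points).
  x = 15: rhs = 3, matching y values: 7, 16 (2 points).
  x = 16: rhs = 13, matching y values: 6, 17 (2 points).
  x = 17: rhs = 4, matching y values: 2, 21 (2 points).
  x = 18: rhs = 5, matching y values: none (0 points).
  x = 19: rhs = 22, matching y values: none (0 points).
  x = 20: rhs = 15, matching y values: none (0 points).
  x = 21: rhs = 13, matching y values: 6, 17 (2 points).
  x = 22: rhs = 22, matching y values: none (0 points).
Total affine count: 19.
Full point count |E(F_23)| = 19 + 1 = 20.
Hasse bound: |20 − (23+1)| = |-4| = 4 ≤ 2√23 ≈ 9.5917 ✓.


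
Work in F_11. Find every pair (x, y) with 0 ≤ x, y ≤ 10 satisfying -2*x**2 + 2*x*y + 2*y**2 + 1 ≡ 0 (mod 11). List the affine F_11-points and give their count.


Affine F_11-points: {(0, 4), (0, 7), (1, 2), (1, 8), (4, 3), (4, 4), (7, 7), (7, 8), (10, 3), (10, 9)}; count = 10.

For each of the 121 pairs (x, y) ∈ F_11², evaluate f(x, y) mod 11. Record the zeros.
  x = 0: [0↦1, 1↦3, 2↦9, 3↦8, 4↦0, 5↦7, 6↦7, 7↦0, 8↦8, 9↦9, 10↦3]  zeros at y ∈ {4, 7}
  x = 1: [0↦10, 1↦3, 2↦0, 3↦1, 4↦6, 5↦4, 6↦6, 7↦1, 8↦0, 9↦3, 10↦10]  zeros at y ∈ {2, 8}
  x = 2: [0↦4, 1↦10, 2↦9, 3↦1, 4↦8, 5↦8, 6↦1, 7↦9, 8↦10, 9↦4, 10↦2]  zeros at y ∈ ∅
  x = 3: [0↦5, 1↦2, 2↦3, 3↦8, 4↦6, 5↦8, 6↦3, 7↦2, 8↦5, 9↦1, 10↦1]  zeros at y ∈ ∅
  x = 4: [0↦2, 1↦1, 2↦4, 3↦0, 4↦0, 5↦4, 6↦1, 7↦2, 8↦7, 9↦5, 10↦7]  zeros at y ∈ {3, 4}
  x = 5: [0↦6, 1↦7, 2↦1, 3↦10, 4↦1, 5↦7, 6↦6, 7↦9, 8↦5, 9↦5, 10↦9]  zeros at y ∈ ∅
  x = 6: [0↦6, 1↦9, 2↦5, 3↦5, 4↦9, 5↦6, 6↦7, 7↦1, 8↦10, 9↦1, 10↦7]  zeros at y ∈ ∅
  x = 7: [0↦2, 1↦7, 2↦5, 3↦7, 4↦2, 5↦1, 6↦4, 7↦0, 8↦0, 9↦4, 10↦1]  zeros at y ∈ {7, 8}
  x = 8: [0↦5, 1↦1, 2↦1, 3↦5, 4↦2, 5↦3, 6↦8, 7↦6, 8↦8, 9↦3, 10↦2]  zeros at y ∈ ∅
  x = 9: [0↦4, 1↦2, 2↦4, 3↦10, 4↦9, 5↦1, 6↦8, 7↦8, 8↦1, 9↦9, 10↦10]  zeros at y ∈ ∅
  x = 10: [0↦10, 1↦10, 2↦3, 3↦0, 4↦1, 5↦6, 6↦4, 7↦6, 8↦1, 9↦0, 10↦3]  zeros at y ∈ {3, 9}
Collecting zeros: affine points = {(0, 4), (0, 7), (1, 2), (1, 8), (4, 3), (4, 4), (7, 7), (7, 8), (10, 3), (10, 9)}.
Total count |C(F_11)_aff| = 10.


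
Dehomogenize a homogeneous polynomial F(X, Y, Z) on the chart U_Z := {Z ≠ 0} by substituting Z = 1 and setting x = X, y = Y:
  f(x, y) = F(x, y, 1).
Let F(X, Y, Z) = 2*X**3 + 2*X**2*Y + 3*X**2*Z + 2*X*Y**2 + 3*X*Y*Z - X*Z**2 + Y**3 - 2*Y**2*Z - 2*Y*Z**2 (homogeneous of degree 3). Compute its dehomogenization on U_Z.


f(x, y) = 2*x**3 + 2*x**2*y + 3*x**2 + 2*x*y**2 + 3*x*y - x + y**3 - 2*y**2 - 2*y

On U_Z we set Z = 1. Each monomial c·X^i·Y^j·Z^k in F becomes c·x^i·y^j·1^k = c·x^i·y^j.
Substituting Z = 1: F(X, Y, 1) = 2*x**3 + 2*x**2*y + 3*x**2 + 2*x*y**2 + 3*x*y - x + y**3 - 2*y**2 - 2*y.
Note: deg(f) ≤ deg(F) = 3; strict inequality happens when F is divisible by Z (lost terms).


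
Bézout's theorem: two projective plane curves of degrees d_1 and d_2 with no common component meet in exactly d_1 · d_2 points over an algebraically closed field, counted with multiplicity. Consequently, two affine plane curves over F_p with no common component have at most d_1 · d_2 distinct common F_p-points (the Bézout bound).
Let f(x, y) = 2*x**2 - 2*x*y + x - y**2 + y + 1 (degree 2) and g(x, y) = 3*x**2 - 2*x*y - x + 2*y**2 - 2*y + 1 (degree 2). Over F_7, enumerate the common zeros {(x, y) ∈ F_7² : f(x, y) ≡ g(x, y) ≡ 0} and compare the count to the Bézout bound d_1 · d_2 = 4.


Common zeros: {(2, 1), (3, 5)}; count = 2; Bézout bound = 4.

deg(f) = 2, deg(g) = 2, so Bézout bound = 4.
Scan x ∈ F_7. For each x, list the y ∈ F_7 with f(x, y) ≡ 0 and those with g(x, y) ≡ 0 (mod 7); the common zeros in that column are the intersection.
  x = 0: f ≡ 0 at y ∈ ∅; g ≡ 0 at y ∈ ∅; common: ∅.
  x = 1: f ≡ 0 at y ∈ ∅; g ≡ 0 at y ∈ ∅; common: ∅.
  x = 2: f ≡ 0 at y ∈ {1, 3}; g ≡ 0 at y ∈ {1, 2}; common: {1}.
  x = 3: f ≡ 0 at y ∈ {4, 5}; g ≡ 0 at y ∈ {5, 6}; common: {5}.
  x = 4: f ≡ 0 at y ∈ {3, 4}; g ≡ 0 at y ∈ ∅; common: ∅.
  x = 5: f ≡ 0 at y ∈ {0, 5}; g ≡ 0 at y ∈ ∅; common: ∅.
  x = 6: f ≡ 0 at y ∈ ∅; g ≡ 0 at y ∈ {1, 6}; common: ∅.
Collecting: common zeros = {(2, 1), (3, 5)}, so the count is 2.
Comparison with the Bézout bound: 2 ≤ 4 = deg(f)·deg(g), as expected for curves with no common component (the affine F_7-count falls short of the bound because intersections may lie at infinity, over extension fields, or carry multiplicity).


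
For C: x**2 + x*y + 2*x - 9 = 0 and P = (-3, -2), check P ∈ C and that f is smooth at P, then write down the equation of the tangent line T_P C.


Tangent line at P: -6*x - 3*y - 24 = 0.

Step 1: f(-3, -2) = 0, so P lies on C.
Step 2: partial derivatives
  f_x(x, y) = 2*x + y + 2, f_y(x, y) = x.
  f_x(P) = -6, f_y(P) = -3 (gradient nonzero, so P is smooth).
Step 3: tangent line at P: -6·(x − -3) + -3·(y − -2) = 0.
Expanding: -6*x - 3*y - 24 = 0.


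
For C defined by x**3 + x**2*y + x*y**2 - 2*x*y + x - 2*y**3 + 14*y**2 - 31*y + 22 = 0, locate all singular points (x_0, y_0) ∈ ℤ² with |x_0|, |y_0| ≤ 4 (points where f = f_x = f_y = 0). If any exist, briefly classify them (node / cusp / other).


Singular points: {(-1, 2)}; classification: node.

Compute partial derivatives:
  f_x = 3*x**2 + 2*x*y + y**2 - 2*y + 1.
  f_y = x**2 + 2*x*y - 2*x - 6*y**2 + 28*y - 31.
Scan x_0 ∈ {−4, ..., 4}. For each x_0, f_y(x_0, y) is a polynomial in y; find its integer roots y ∈ {−4, ..., 4}, then test f_x and f at those candidates.
  x = -4: f_y(-4, y) = -6*y**2 + 20*y - 7; no integer root y with |y| ≤ 4.
  x = -3: f_y(-3, y) = -6*y**2 + 22*y - 16; vanishes at y ∈ {1}. (-3, 1): f_x = 21 ≠ 0.
  x = -2: f_y(-2, y) = -6*y**2 + 24*y - 23; no integer root y with |y| ≤ 4.
  x = -1: f_y(-1, y) = -6*y**2 + 26*y - 28; vanishes at y ∈ {2}. (-1, 2): f_x = 0, f = 0 — SINGULAR.
  x = 0: f_y(0, y) = -6*y**2 + 28*y - 31; no integer root y with |y| ≤ 4.
  x = 1: f_y(1, y) = -6*y**2 + 30*y - 32; no integer root y with |y| ≤ 4.
  x = 2: f_y(2, y) = -6*y**2 + 32*y - 31; no integer root y with |y| ≤ 4.
  x = 3: f_y(3, y) = -6*y**2 + 34*y - 28; vanishes at y ∈ {1}. (3, 1): f_x = 33 ≠ 0.
  x = 4: f_y(4, y) = -6*y**2 + 36*y - 23; no integer root y with |y| ≤ 4.
Only singular point on the grid: (-1, 2).
Classify: substitute x = -1 + u, y = 2 + v and expand: f = u**3 + u**2*v - u**2 + u*v**2 - 2*v**3 + v**2.
No constant or linear terms (consistent with a singular point). Quadratic part: -u**2 + v**2. Cubic part: u**3 + u**2*v + u*v**2 - 2*v**3.
The quadratic part v**2 - u**2 = (v − u)(v + u) splits into two distinct linear factors, so there are two distinct tangent lines y − 2 = ±(x − -1) — this is a node (ordinary double point).
Classification: node.


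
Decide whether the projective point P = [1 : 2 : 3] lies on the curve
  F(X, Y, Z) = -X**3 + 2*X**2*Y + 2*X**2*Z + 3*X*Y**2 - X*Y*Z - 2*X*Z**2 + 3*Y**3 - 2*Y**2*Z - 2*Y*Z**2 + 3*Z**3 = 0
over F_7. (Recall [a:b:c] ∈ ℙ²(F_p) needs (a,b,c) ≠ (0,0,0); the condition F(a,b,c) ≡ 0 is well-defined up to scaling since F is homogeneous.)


F(1,2,3) ≡ 0 (mod 7); P is on the curve.

Evaluate F(1, 2, 3) term-by-term (mod 7).
  -X**3 ↦ -1·1·1·1 = -1
  2*X**2*Y ↦ 2·1·2·1 = 4
  2*X**2*Z ↦ 2·1·1·3 = 6
  3*X*Y**2 ↦ 3·1·4·1 = 12
  -X*Y*Z ↦ -1·1·2·3 = -6
  -2*X*Z**2 ↦ -2·1·1·9 = -18
  3*Y**3 ↦ 3·1·8·1 = 24
  -2*Y**2*Z ↦ -2·1·4·3 = -24
  -2*Y*Z**2 ↦ -2·1·2·9 = -36
  3*Z**3 ↦ 3·1·1·27 = 81
Sum: F(1, 2, 3) = (-1) + (4) + (6) + (12) + (-6) + (-18) + (24) + (-24) + (-36) + (81) = 42.
Reducing mod 7: 42 ≡ 0 (mod 7).
Since F(a, b, c) ≡ 0 (mod 7), P lies on the curve.


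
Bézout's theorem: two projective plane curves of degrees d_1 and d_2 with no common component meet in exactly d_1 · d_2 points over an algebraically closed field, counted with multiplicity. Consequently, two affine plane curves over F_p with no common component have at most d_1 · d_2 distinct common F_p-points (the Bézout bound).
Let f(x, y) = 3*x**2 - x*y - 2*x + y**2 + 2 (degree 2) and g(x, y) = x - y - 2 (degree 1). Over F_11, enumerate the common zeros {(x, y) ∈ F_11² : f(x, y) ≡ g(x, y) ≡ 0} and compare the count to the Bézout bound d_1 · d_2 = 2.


Common zeros: ∅; count = 0; Bézout bound = 2.

deg(f) = 2, deg(g) = 1, so Bézout bound = 2.
Scan x ∈ F_11. For each x, list the y ∈ F_11 with f(x, y) ≡ 0 and those with g(x, y) ≡ 0 (mod 11); the common zeros in that column are the intersection.
  x = 0: f ≡ 0 at y ∈ {3, 8}; g ≡ 0 at y ∈ {9}; common: ∅.
  x = 1: f ≡ 0 at y ∈ {6}; g ≡ 0 at y ∈ {10}; common: ∅.
  x = 2: f ≡ 0 at y ∈ ∅; g ≡ 0 at y ∈ {0}; common: ∅.
  x = 3: f ≡ 0 at y ∈ {5, 9}; g ≡ 0 at y ∈ {1}; common: ∅.
  x = 4: f ≡ 0 at y ∈ ∅; g ≡ 0 at y ∈ {2}; common: ∅.
  x = 5: f ≡ 0 at y ∈ ∅; g ≡ 0 at y ∈ {3}; common: ∅.
  x = 6: f ≡ 0 at y ∈ ∅; g ≡ 0 at y ∈ {4}; common: ∅.
  x = 7: f ≡ 0 at y ∈ {8, 10}; g ≡ 0 at y ∈ {5}; common: ∅.
  x = 8: f ≡ 0 at y ∈ {9, 10}; g ≡ 0 at y ∈ {6}; common: ∅.
  x = 9: f ≡ 0 at y ∈ {3, 6}; g ≡ 0 at y ∈ {7}; common: ∅.
  x = 10: f ≡ 0 at y ∈ ∅; g ≡ 0 at y ∈ {8}; common: ∅.
Collecting: common zeros = ∅, so the count is 0.
Comparison with the Bézout bound: 0 ≤ 2 = deg(f)·deg(g), as expected for curves with no common component (the affine F_11-count falls short of the bound because intersections may lie at infinity, over extension fields, or carry multiplicity).


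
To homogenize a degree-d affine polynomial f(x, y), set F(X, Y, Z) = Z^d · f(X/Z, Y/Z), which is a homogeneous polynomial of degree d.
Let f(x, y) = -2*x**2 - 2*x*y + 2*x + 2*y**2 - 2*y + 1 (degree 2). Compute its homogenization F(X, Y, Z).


F(X, Y, Z) = -2*X**2 - 2*X*Y + 2*X*Z + 2*Y**2 - 2*Y*Z + Z**2

deg(f) = 2.
Substitute x = X/Z, y = Y/Z into f, then multiply by Z^2.
  monomial -2·x^2·y^0 ↦ -2·X^2·Y^0·Z^0.
  monomial -2·x^1·y^1 ↦ -2·X^1·Y^1·Z^0.
  monomial 2·x^1·y^0 ↦ 2·X^1·Y^0·Z^1.
  monomial 2·x^0·y^2 ↦ 2·X^0·Y^2·Z^0.
  monomial -2·x^0·y^1 ↦ -2·X^0·Y^1·Z^1.
  monomial 1·x^0·y^0 ↦ 1·X^0·Y^0·Z^2.
Collecting: F(X, Y, Z) = -2*X**2 - 2*X*Y + 2*X*Z + 2*Y**2 - 2*Y*Z + Z**2.


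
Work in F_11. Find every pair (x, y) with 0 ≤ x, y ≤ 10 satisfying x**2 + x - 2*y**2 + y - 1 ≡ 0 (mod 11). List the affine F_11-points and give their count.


Affine F_11-points: {(0, 8), (0, 9), (1, 1), (1, 5), (3, 0), (3, 6), (7, 0), (7, 6), (9, 1), (9, 5), (10, 8), (10, 9)}; count = 12.

For each of the 121 pairs (x, y) ∈ F_11², evaluate f(x, y) mod 11. Record the zeros.
  x = 0: [0↦10, 1↦9, 2↦4, 3↦6, 4↦4, 5↦9, 6↦10, 7↦7, 8↦0, 9↦0, 10↦7]  zeros at y ∈ {8, 9}
  x = 1: [0↦1, 1↦0, 2↦6, 3↦8, 4↦6, 5↦0, 6↦1, 7↦9, 8↦2, 9↦2, 10↦9]  zeros at y ∈ {1, 5}
  x = 2: [0↦5, 1↦4, 2↦10, 3↦1, 4↦10, 5↦4, 6↦5, 7↦2, 8↦6, 9↦6, 10↦2]  zeros at y ∈ ∅
  x = 3: [0↦0, 1↦10, 2↦5, 3↦7, 4↦5, 5↦10, 6↦0, 7↦8, 8↦1, 9↦1, 10↦8]  zeros at y ∈ {0, 6}
  x = 4: [0↦8, 1↦7, 2↦2, 3↦4, 4↦2, 5↦7, 6↦8, 7↦5, 8↦9, 9↦9, 10↦5]  zeros at y ∈ ∅
  x = 5: [0↦7, 1↦6, 2↦1, 3↦3, 4↦1, 5↦6, 6↦7, 7↦4, 8↦8, 9↦8, 10↦4]  zeros at y ∈ ∅
  x = 6: [0↦8, 1↦7, 2↦2, 3↦4, 4↦2, 5↦7, 6↦8, 7↦5, 8↦9, 9↦9, 10↦5]  zeros at y ∈ ∅
  x = 7: [0↦0, 1↦10, 2↦5, 3↦7, 4↦5, 5↦10, 6↦0, 7↦8, 8↦1, 9↦1, 10↦8]  zeros at y ∈ {0, 6}
  x = 8: [0↦5, 1↦4, 2↦10, 3↦1, 4↦10, 5↦4, 6↦5, 7↦2, 8↦6, 9↦6, 10↦2]  zeros at y ∈ ∅
  x = 9: [0↦1, 1↦0, 2↦6, 3↦8, 4↦6, 5↦0, 6↦1, 7↦9, 8↦2, 9↦2, 10↦9]  zeros at y ∈ {1, 5}
  x = 10: [0↦10, 1↦9, 2↦4, 3↦6, 4↦4, 5↦9, 6↦10, 7↦7, 8↦0, 9↦0, 10↦7]  zeros at y ∈ {8, 9}
Collecting zeros: affine points = {(0, 8), (0, 9), (1, 1), (1, 5), (3, 0), (3, 6), (7, 0), (7, 6), (9, 1), (9, 5), (10, 8), (10, 9)}.
Total count |C(F_11)_aff| = 12.


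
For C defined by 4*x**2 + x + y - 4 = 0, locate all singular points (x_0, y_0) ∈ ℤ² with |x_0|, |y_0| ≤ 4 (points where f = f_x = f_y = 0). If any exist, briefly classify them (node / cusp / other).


No singular points in the scanned grid; C is smooth there.

Compute partial derivatives:
  f_x = 8*x + 1.
  f_y = 1.
f_y = 1 is a nonzero constant, so f_y never vanishes: no point (x, y) can satisfy f = f_x = f_y = 0. In particular no (x, y) ∈ {−4, ..., 4}² is singular; the curve is smooth.


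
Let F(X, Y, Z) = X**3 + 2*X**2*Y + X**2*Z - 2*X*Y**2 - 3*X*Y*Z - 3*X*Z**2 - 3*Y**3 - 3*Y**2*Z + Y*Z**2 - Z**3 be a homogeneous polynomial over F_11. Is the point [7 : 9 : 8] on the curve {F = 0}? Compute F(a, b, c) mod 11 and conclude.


F(7,9,8) ≡ 6 (mod 11); P is NOT on the curve.

Evaluate F(7, 9, 8) term-by-term (mod 11).
  X**3 ↦ 1·343·1·1 = 343
  2*X**2*Y ↦ 2·49·9·1 = 882
  X**2*Z ↦ 1·49·1·8 = 392
  -2*X*Y**2 ↦ -2·7·81·1 = -1134
  -3*X*Y*Z ↦ -3·7·9·8 = -1512
  -3*X*Z**2 ↦ -3·7·1·64 = -1344
  -3*Y**3 ↦ -3·1·729·1 = -2187
  -3*Y**2*Z ↦ -3·1·81·8 = -1944
  Y*Z**2 ↦ 1·1·9·64 = 576
  -Z**3 ↦ -1·1·1·512 = -512
Sum: F(7, 9, 8) = (343) + (882) + (392) + (-1134) + (-1512) + (-1344) + (-2187) + (-1944) + (576) + (-512) = -6440.
Reducing mod 11: -6440 ≡ 6 (mod 11).
Since F(a, b, c) ≡ 6 ≠ 0 (mod 11), P does NOT lie on the curve.


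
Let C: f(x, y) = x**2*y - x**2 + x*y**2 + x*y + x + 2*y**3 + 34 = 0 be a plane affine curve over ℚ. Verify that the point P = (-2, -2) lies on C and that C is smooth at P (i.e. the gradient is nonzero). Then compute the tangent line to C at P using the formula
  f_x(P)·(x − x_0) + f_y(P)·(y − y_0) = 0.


Tangent line at P: 15*x + 34*y + 98 = 0.

Step 1: f(-2, -2) = 0, so P lies on C.
Step 2: partial derivatives
  f_x(x, y) = 2*x*y - 2*x + y**2 + y + 1, f_y(x, y) = x**2 + 2*x*y + x + 6*y**2.
  f_x(P) = 15, f_y(P) = 34 (gradient nonzero, so P is smooth).
Step 3: tangent line at P: 15·(x − -2) + 34·(y − -2) = 0.
Expanding: 15*x + 34*y + 98 = 0.


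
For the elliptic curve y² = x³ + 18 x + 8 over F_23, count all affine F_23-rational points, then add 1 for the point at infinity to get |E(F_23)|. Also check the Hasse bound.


Affine points = {(0, 10), (0, 13), (1, 2), (1, 21), (2, 11), (2, 12), (4, 11), (4, 12), (5, 4), (5, 19), (9, 5), (9, 18), (13, 1), (13, 22), (17, 11), (17, 12), (18, 0), (22, 9), (22, 14)}; affine count = 19; |E(F_23)| = 20.

Discriminant check: Δ ∝ 4a³ + 27b² = 4·18³ + 27·8² = 4·5832 + 27·64 ≡ 9 (mod 23). Nonzero ⇒ E is nonsingular.
For each x ∈ F_23, compute rhs = x³ + 18·x + 8 mod 23, then count y ∈ F_23 with y² ≡ rhs.
  x = 0: rhs = 8, matching y values: 10, 13 (2 points).
  x = 1: rhs = 4, matching y values: 2, 21 (2 points).
  x = 2: rhs = 6, matching y values: 11, 12 (2 points).
  x = 3: rhs = 20, matching y values: none (0 points).
  x = 4: rhs = 6, matching y values: 11, 12 (2 points).
  x = 5: rhs = 16, matching y values: 4, 19 (2 points).
  x = 6: rhs = 10, matching y values: none (0 points).
  x = 7: rhs = 17, matching y values: none (0 points).
  x = 8: rhs = 20, matching y values: none (0 points).
  x = 9: rhs = 2, matching y values: 5, 18 (2 points).
  x = 10: rhs = 15, matching y values: none (0 points).
  x = 11: rhs = 19, matching y values: none (0 points).
  x = 12: rhs = 20, matching y values: none (0 points).
  x = 13: rhs = 1, matching y values: 1, 22 (2 points).
  x = 14: rhs = 14, matching y values: none (0 points).
  x = 15: rhs = 19, matching y values: none (0 points).
  x = 16: rhs = 22, matching y values: none (0 points).
  x = 17: rhs = 6, matching y values: 11, 12 (2 points).
  x = 18: rhs = 0, matching y values: 0 (1 points).
  x = 19: rhs = 10, matching y values: none (0 points).
  x = 20: rhs = 19, matching y values: none (0 points).
  x = 21: rhs = 10, matching y values: none (0 points).
  x = 22: rhs = 12, matching y values: 9, 14 (2 points).
Total affine count: 19.
Full point count |E(F_23)| = 19 + 1 = 20.
Hasse bound: |20 − (23+1)| = |-4| = 4 ≤ 2√23 ≈ 9.5917 ✓.


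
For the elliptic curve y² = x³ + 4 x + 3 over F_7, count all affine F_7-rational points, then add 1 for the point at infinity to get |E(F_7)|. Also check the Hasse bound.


Affine points = {(1, 1), (1, 6), (3, 0), (5, 1), (5, 6)}; affine count = 5; |E(F_7)| = 6.

Discriminant check: Δ ∝ 4a³ + 27b² = 4·4³ + 27·3² = 4·64 + 27·9 ≡ 2 (mod 7). Nonzero ⇒ E is nonsingular.
For each x ∈ F_7, compute rhs = x³ + 4·x + 3 mod 7, then count y ∈ F_7 with y² ≡ rhs.
  x = 0: rhs = 3, matching y values: none (0 points).
  x = 1: rhs = 1, matching y values: 1, 6 (2 points).
  x = 2: rhs = 5, matching y values: none (0 points).
  x = 3: rhs = 0, matching y values: 0 (1 points).
  x = 4: rhs = 6, matching y values: none (0 points).
  x = 5: rhs = 1, matching y values: 1, 6 (2 points).
  x = 6: rhs = 5, matching y values: none (0 points).
Total affine count: 5.
Full point count |E(F_7)| = 5 + 1 = 6.
Hasse bound: |6 − (7+1)| = |-2| = 2 ≤ 2√7 ≈ 5.2915 ✓.


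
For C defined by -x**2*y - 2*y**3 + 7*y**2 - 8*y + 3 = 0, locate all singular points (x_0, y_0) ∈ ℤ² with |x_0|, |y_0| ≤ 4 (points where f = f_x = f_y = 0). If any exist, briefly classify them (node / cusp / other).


Singular points: {(0, 1)}; classification: node.

Compute partial derivatives:
  f_x = -2*x*y.
  f_y = -x**2 - 6*y**2 + 14*y - 8.
Scan x_0 ∈ {−4, ..., 4}. For each x_0, f_y(x_0, y) is a polynomial in y; find its integer roots y ∈ {−4, ..., 4}, then test f_x and f at those candidates.
  x = -4: f_y(-4, y) = -6*y**2 + 14*y - 24; no integer root y with |y| ≤ 4.
  x = -3: f_y(-3, y) = -6*y**2 + 14*y - 17; no integer root y with |y| ≤ 4.
  x = -2: f_y(-2, y) = -6*y**2 + 14*y - 12; no integer root y with |y| ≤ 4.
  x = -1: f_y(-1, y) = -6*y**2 + 14*y - 9; no integer root y with |y| ≤ 4.
  x = 0: f_y(0, y) = -6*y**2 + 14*y - 8; vanishes at y ∈ {1}. (0, 1): f_x = 0, f = 0 — SINGULAR.
  x = 1: f_y(1, y) = -6*y**2 + 14*y - 9; no integer root y with |y| ≤ 4.
  x = 2: f_y(2, y) = -6*y**2 + 14*y - 12; no integer root y with |y| ≤ 4.
  x = 3: f_y(3, y) = -6*y**2 + 14*y - 17; no integer root y with |y| ≤ 4.
  x = 4: f_y(4, y) = -6*y**2 + 14*y - 24; no integer root y with |y| ≤ 4.
Only singular point on the grid: (0, 1).
Classify: substitute x = 0 + u, y = 1 + v and expand: f = -u**2*v - u**2 - 2*v**3 + v**2.
No constant or linear terms (consistent with a singular point). Quadratic part: -u**2 + v**2. Cubic part: -u**2*v - 2*v**3.
The quadratic part v**2 - u**2 = (v − u)(v + u) splits into two distinct linear factors, so there are two distinct tangent lines y − 1 = ±(x − 0) — this is a node (ordinary double point).
Classification: node.
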